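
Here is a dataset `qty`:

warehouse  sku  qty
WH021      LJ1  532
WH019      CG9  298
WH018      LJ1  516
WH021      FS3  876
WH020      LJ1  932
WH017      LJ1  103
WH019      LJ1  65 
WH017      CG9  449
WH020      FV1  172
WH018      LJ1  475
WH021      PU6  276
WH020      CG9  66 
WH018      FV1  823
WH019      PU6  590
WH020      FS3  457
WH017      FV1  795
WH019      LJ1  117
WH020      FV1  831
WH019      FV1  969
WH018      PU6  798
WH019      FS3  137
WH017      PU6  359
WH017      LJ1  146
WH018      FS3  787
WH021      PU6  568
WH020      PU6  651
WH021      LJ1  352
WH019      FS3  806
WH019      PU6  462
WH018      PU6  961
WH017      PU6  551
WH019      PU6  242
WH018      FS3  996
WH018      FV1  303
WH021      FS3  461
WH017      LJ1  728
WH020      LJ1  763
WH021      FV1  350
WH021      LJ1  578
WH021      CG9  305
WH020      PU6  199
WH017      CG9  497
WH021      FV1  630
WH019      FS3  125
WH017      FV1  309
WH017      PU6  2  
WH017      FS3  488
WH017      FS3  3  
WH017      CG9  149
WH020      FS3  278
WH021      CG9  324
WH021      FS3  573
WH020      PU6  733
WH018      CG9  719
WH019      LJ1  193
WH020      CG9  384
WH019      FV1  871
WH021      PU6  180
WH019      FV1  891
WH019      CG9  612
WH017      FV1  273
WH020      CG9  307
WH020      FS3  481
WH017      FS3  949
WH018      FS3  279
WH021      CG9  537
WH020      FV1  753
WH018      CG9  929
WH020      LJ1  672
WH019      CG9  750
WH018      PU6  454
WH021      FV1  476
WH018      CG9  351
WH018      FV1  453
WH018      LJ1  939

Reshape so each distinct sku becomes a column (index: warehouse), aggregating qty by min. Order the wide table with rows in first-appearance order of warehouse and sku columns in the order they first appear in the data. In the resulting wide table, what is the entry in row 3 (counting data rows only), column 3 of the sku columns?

279

With rows in first-appearance order of warehouse, row 3 is warehouse=WH018. sku columns in first-appearance order: LJ1, CG9, FS3, FV1, PU6; column 3 is FS3.
Long rows with warehouse=WH018, sku=FS3: min(787, 996, 279) = 279.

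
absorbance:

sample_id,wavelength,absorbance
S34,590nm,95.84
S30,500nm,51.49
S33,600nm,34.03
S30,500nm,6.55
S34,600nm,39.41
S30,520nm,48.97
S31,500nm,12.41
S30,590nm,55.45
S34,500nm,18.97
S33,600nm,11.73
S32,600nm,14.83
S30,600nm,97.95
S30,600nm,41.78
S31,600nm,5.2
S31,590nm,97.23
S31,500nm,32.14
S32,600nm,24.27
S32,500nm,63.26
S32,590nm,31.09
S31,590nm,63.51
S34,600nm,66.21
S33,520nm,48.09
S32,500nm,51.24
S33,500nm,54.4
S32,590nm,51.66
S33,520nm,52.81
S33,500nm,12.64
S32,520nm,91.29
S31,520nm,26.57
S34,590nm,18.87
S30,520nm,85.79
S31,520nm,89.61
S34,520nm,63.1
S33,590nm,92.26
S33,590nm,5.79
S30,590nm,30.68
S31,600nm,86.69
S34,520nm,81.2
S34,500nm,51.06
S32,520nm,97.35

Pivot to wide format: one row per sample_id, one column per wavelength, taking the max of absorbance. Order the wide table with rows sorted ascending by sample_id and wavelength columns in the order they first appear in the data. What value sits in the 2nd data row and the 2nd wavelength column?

32.14

With rows sorted ascending by sample_id, row 2 is sample_id=S31. wavelength columns in first-appearance order: 590nm, 500nm, 600nm, 520nm; column 2 is 500nm.
Long rows with sample_id=S31, wavelength=500nm: max(12.41, 32.14) = 32.14.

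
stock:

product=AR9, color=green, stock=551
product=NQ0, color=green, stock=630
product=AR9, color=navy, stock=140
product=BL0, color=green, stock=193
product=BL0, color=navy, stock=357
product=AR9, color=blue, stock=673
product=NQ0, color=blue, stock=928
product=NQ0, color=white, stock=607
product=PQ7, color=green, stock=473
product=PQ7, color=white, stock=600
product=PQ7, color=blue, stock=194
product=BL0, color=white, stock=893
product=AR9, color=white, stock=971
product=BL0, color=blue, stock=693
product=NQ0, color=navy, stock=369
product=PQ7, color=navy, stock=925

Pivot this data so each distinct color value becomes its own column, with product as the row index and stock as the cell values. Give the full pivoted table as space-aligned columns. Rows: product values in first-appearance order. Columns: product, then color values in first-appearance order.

product  green  navy  blue  white
AR9      551    140   673   971  
NQ0      630    369   928   607  
BL0      193    357   693   893  
PQ7      473    925   194   600  

Columns: product plus the 4 distinct color values (green, navy, blue, white).
For example, row AR9 column green takes stock=551 from the long row (AR9, green).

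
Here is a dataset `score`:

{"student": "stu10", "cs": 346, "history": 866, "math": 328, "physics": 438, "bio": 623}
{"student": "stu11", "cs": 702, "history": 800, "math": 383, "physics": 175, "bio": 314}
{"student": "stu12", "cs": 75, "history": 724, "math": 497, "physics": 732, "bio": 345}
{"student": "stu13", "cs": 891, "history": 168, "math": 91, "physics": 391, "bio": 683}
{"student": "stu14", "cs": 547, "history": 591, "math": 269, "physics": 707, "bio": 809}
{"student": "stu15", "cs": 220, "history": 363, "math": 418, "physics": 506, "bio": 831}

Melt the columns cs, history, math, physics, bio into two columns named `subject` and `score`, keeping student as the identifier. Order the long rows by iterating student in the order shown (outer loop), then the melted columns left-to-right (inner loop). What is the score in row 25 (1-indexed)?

809

30 rows total (6 × 5). Row 25: index ⌊(25-1)/5⌋ = 4 into student → stu14; (25-1) mod 5 = 4 into the melted columns → bio.
So row 25 is (stu14, bio, 809); score = 809.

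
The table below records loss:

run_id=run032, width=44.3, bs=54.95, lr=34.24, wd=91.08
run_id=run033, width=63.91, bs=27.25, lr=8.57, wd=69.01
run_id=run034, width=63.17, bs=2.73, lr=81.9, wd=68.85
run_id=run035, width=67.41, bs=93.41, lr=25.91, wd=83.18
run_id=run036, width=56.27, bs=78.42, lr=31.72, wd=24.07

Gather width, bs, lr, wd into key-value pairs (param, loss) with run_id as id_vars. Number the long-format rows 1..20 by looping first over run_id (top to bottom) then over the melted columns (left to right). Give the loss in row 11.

20 rows total (5 × 4). Row 11: index ⌊(11-1)/4⌋ = 2 into run_id → run034; (11-1) mod 4 = 2 into the melted columns → lr.
So row 11 is (run034, lr, 81.9); loss = 81.9.

81.9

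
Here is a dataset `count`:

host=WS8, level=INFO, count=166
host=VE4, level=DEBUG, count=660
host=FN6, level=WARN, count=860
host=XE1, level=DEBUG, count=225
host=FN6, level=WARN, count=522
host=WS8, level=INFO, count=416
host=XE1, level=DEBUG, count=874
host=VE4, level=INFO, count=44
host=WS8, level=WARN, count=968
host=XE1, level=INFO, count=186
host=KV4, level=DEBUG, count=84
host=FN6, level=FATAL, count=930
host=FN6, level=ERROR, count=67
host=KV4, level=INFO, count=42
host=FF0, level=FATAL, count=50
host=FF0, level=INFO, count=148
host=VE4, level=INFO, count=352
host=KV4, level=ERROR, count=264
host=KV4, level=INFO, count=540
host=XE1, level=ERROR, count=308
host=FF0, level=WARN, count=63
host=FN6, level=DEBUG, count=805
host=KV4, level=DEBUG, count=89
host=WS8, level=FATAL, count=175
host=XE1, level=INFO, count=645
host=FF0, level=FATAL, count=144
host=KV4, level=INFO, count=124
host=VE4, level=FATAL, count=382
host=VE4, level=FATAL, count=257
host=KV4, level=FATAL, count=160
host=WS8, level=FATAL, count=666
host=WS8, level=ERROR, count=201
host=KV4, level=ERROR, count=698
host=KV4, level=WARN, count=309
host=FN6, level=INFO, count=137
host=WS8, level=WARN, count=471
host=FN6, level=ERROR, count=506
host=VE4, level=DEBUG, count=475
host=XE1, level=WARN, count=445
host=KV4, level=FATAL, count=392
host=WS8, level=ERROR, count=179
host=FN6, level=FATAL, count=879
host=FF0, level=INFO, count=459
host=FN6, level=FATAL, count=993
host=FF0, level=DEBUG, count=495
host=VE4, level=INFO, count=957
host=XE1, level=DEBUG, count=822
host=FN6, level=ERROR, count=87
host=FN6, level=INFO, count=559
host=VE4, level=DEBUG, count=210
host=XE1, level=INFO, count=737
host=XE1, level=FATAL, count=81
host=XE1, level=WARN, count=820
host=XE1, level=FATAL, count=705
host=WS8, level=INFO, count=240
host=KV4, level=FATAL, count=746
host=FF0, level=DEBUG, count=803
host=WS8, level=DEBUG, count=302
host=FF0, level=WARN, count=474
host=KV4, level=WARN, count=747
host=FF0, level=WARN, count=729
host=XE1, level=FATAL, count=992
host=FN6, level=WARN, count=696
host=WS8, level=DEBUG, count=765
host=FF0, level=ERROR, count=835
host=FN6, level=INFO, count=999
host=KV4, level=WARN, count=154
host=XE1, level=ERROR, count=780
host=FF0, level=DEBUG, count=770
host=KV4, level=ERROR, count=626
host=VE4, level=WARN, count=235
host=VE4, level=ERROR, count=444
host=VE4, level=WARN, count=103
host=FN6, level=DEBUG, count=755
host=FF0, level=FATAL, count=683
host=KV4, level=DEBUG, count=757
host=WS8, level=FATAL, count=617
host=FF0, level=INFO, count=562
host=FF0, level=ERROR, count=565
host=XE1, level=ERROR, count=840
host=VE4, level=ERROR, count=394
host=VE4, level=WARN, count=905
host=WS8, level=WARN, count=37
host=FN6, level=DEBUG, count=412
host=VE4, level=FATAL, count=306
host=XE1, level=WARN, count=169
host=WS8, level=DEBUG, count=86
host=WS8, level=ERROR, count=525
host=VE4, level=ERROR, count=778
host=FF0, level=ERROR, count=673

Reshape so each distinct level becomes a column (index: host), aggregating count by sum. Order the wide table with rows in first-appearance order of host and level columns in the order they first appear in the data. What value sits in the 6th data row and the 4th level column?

877

With rows in first-appearance order of host, row 6 is host=FF0. level columns in first-appearance order: INFO, DEBUG, WARN, FATAL, ERROR; column 4 is FATAL.
Long rows with host=FF0, level=FATAL: 50 + 144 + 683 = 877.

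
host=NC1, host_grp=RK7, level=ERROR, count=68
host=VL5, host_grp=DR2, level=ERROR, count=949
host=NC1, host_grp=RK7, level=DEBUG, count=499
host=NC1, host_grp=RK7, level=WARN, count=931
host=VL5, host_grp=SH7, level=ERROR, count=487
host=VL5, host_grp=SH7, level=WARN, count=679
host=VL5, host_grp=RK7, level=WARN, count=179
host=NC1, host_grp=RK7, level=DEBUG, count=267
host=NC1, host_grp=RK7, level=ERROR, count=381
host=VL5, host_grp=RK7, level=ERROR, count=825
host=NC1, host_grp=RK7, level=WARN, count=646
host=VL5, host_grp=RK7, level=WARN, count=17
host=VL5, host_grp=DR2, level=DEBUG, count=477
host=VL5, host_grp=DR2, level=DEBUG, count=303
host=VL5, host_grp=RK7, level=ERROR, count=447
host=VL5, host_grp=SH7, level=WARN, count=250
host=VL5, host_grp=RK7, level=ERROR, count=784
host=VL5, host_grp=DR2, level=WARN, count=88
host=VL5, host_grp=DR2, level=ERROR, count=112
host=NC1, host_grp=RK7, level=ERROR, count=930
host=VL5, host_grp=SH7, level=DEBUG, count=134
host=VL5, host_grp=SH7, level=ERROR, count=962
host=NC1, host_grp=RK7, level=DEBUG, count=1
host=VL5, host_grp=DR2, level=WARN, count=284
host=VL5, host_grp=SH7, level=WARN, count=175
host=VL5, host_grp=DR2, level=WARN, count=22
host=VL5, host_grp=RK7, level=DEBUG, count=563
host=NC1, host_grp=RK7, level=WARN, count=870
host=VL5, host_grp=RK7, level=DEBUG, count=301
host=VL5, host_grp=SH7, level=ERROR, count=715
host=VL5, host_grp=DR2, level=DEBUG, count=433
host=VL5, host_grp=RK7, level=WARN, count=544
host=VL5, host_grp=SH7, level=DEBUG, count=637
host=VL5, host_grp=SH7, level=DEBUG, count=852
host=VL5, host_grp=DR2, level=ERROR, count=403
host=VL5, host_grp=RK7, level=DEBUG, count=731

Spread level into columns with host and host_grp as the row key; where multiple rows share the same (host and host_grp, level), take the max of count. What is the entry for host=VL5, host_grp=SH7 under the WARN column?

Rows with host=VL5, host_grp=SH7 and level=WARN: count values are 679, 250, 175.
max(679, 250, 175) = 679.

679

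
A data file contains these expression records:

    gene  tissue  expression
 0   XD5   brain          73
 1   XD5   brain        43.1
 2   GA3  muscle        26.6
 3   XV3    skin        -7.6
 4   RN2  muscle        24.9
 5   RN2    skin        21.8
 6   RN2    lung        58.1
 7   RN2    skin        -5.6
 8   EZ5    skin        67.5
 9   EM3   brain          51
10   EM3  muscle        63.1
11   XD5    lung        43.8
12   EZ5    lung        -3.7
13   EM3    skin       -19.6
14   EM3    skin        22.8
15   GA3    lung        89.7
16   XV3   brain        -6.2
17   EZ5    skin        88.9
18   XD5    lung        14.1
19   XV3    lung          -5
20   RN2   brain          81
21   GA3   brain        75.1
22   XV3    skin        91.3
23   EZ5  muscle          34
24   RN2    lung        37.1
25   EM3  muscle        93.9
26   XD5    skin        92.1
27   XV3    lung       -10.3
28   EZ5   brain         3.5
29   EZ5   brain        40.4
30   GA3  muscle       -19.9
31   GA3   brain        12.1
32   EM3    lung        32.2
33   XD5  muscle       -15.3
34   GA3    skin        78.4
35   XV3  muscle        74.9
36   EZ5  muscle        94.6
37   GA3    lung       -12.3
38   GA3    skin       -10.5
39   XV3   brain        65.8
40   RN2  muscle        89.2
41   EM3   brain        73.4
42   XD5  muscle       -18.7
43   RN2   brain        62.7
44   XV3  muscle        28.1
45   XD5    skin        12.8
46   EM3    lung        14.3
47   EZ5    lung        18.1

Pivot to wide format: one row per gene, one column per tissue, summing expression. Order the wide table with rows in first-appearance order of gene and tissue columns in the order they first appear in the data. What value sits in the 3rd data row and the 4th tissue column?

With rows in first-appearance order of gene, row 3 is gene=XV3. tissue columns in first-appearance order: brain, muscle, skin, lung; column 4 is lung.
Long rows with gene=XV3, tissue=lung: -5 + -10.3 = -15.3.

-15.3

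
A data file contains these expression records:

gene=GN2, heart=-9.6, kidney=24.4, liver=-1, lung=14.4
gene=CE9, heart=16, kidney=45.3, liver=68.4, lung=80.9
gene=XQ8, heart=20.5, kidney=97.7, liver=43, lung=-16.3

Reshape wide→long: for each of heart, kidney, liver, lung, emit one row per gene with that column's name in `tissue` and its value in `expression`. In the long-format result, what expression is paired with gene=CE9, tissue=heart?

16

Unpivoting turns each (gene, wide-column) pair into one long row.
The wide cell at row CE9, column heart holds 16, so the long row (CE9, heart) has expression=16.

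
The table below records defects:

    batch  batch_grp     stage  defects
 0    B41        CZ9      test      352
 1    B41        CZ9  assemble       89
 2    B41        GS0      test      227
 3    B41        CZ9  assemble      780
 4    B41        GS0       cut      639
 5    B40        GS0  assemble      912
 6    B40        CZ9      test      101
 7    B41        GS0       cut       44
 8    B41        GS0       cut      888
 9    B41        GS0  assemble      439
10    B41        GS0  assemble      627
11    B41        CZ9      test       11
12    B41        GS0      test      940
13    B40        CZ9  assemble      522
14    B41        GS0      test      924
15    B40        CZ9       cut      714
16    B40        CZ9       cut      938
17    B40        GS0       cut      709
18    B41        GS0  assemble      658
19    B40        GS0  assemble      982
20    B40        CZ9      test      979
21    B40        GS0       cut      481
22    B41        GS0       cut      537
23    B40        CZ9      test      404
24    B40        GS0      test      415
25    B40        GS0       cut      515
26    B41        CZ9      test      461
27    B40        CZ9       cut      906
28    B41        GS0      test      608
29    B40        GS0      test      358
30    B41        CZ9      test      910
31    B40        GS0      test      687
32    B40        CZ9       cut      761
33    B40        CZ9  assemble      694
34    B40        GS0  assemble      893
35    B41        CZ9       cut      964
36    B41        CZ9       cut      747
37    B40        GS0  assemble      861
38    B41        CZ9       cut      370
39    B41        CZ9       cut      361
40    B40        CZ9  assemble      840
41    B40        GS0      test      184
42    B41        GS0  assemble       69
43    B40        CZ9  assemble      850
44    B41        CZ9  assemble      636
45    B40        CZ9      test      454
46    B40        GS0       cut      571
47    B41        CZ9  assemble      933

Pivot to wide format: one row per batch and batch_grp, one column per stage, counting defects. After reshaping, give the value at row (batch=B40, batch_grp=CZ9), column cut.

4

Rows with batch=B40, batch_grp=CZ9 and stage=cut: defects values are 714, 938, 906, 761.
4 rows match — count = 4.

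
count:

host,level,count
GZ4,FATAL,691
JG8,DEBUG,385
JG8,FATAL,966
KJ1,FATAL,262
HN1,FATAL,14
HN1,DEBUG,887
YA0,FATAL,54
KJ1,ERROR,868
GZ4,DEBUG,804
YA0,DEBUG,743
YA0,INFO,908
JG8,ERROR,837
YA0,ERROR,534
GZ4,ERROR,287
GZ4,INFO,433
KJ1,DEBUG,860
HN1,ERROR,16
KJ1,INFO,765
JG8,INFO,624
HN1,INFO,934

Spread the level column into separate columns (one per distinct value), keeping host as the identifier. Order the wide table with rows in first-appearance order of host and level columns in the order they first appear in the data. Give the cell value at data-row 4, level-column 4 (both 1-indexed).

With rows in first-appearance order of host, row 4 is host=HN1. level columns in first-appearance order: FATAL, DEBUG, ERROR, INFO; column 4 is INFO.
Long rows with host=HN1, level=INFO: count = 934.

934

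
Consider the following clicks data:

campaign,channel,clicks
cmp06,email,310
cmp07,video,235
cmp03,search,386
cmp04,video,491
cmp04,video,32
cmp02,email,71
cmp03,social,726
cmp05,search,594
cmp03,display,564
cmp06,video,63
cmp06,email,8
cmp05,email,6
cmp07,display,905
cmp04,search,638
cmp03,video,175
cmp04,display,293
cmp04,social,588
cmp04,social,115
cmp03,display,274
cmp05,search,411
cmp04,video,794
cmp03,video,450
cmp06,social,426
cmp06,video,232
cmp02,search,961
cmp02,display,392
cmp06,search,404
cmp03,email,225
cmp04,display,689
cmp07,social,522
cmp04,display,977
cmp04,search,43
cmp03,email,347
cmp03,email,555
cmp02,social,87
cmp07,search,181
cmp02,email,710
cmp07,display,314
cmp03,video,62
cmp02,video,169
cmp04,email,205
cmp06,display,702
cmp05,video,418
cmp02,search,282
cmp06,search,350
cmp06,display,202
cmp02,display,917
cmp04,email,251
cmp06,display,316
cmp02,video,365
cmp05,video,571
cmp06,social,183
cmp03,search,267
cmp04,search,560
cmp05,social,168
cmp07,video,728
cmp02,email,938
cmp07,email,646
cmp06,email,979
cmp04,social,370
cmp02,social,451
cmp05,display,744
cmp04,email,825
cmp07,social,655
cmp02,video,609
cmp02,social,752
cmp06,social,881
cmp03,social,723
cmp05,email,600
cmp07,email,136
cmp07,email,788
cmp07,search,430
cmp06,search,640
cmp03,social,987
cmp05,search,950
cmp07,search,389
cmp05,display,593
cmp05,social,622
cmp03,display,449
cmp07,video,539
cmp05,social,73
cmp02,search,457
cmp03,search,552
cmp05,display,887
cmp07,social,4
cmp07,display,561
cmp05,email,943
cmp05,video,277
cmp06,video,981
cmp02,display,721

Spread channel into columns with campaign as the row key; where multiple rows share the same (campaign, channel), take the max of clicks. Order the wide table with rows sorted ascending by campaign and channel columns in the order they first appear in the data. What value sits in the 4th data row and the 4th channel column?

622

With rows sorted ascending by campaign, row 4 is campaign=cmp05. channel columns in first-appearance order: email, video, search, social, display; column 4 is social.
Long rows with campaign=cmp05, channel=social: max(168, 622, 73) = 622.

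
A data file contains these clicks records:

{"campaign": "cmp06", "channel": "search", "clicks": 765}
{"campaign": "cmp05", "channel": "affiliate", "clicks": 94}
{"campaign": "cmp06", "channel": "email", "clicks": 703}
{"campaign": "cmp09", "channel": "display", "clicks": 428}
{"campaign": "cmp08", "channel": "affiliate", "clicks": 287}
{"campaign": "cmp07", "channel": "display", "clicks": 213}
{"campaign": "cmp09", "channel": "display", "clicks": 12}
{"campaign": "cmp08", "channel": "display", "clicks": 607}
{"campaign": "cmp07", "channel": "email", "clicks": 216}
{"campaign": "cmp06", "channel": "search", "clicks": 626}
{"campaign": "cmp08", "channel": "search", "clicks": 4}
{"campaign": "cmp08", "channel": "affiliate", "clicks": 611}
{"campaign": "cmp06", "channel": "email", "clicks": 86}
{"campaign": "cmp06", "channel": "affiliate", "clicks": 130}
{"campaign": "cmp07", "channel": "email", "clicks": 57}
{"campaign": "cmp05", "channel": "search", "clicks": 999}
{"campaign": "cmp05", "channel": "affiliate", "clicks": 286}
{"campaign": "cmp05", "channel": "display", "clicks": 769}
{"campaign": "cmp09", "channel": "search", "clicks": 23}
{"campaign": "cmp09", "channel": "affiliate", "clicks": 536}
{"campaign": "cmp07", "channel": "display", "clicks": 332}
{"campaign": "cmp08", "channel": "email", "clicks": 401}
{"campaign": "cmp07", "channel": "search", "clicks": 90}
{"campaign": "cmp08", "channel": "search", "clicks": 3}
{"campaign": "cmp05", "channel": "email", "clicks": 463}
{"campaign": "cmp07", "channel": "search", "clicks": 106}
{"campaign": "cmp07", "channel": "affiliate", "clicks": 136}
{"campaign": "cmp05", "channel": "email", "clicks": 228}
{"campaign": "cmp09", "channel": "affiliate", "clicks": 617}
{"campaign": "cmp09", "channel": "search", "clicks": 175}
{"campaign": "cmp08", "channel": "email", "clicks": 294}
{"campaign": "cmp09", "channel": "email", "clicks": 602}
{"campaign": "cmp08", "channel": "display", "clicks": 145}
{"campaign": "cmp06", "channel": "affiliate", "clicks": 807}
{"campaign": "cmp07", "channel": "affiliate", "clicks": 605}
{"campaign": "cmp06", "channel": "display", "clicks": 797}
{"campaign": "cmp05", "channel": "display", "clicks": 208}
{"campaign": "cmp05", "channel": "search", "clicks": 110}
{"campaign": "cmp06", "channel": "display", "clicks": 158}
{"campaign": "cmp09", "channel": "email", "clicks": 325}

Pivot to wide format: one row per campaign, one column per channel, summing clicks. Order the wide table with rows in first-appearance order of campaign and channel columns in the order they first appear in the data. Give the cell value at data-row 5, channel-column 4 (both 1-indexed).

545

With rows in first-appearance order of campaign, row 5 is campaign=cmp07. channel columns in first-appearance order: search, affiliate, email, display; column 4 is display.
Long rows with campaign=cmp07, channel=display: 213 + 332 = 545.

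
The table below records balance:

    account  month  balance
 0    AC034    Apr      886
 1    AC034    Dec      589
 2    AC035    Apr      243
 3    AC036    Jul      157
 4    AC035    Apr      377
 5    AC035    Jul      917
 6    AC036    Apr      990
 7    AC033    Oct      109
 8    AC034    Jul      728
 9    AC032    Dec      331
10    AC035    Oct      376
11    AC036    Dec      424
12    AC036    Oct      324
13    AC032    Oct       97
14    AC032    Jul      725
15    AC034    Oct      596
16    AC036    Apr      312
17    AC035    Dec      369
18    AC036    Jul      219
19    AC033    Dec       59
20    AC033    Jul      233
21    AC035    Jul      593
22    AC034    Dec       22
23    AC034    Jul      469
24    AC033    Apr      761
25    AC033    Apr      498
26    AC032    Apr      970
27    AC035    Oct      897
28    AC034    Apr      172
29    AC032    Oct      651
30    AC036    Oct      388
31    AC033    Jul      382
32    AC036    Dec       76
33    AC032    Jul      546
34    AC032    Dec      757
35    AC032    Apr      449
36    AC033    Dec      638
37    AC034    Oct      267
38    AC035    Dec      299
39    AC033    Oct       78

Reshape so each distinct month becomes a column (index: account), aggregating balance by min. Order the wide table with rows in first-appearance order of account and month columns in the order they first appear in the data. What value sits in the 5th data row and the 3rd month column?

546

With rows in first-appearance order of account, row 5 is account=AC032. month columns in first-appearance order: Apr, Dec, Jul, Oct; column 3 is Jul.
Long rows with account=AC032, month=Jul: min(725, 546) = 546.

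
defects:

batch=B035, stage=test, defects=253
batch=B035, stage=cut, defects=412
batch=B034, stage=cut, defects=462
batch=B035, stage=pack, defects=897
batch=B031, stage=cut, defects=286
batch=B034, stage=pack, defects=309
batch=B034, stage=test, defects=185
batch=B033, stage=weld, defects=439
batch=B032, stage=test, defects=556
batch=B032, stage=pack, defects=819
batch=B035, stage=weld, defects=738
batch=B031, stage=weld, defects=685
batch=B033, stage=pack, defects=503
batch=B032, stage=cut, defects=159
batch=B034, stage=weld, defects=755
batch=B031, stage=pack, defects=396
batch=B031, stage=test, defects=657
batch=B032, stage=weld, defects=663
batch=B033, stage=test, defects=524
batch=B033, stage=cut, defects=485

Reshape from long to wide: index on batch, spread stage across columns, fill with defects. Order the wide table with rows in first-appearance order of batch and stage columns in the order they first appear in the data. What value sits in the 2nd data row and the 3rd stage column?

309

With rows in first-appearance order of batch, row 2 is batch=B034. stage columns in first-appearance order: test, cut, pack, weld; column 3 is pack.
Long rows with batch=B034, stage=pack: defects = 309.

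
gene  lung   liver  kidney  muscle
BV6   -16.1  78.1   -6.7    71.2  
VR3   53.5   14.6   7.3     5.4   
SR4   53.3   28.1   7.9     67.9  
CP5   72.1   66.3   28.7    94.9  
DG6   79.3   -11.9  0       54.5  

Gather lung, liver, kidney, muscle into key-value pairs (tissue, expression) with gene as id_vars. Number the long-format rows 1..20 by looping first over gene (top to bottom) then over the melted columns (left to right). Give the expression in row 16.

20 rows total (5 × 4). Row 16: index ⌊(16-1)/4⌋ = 3 into gene → CP5; (16-1) mod 4 = 3 into the melted columns → muscle.
So row 16 is (CP5, muscle, 94.9); expression = 94.9.

94.9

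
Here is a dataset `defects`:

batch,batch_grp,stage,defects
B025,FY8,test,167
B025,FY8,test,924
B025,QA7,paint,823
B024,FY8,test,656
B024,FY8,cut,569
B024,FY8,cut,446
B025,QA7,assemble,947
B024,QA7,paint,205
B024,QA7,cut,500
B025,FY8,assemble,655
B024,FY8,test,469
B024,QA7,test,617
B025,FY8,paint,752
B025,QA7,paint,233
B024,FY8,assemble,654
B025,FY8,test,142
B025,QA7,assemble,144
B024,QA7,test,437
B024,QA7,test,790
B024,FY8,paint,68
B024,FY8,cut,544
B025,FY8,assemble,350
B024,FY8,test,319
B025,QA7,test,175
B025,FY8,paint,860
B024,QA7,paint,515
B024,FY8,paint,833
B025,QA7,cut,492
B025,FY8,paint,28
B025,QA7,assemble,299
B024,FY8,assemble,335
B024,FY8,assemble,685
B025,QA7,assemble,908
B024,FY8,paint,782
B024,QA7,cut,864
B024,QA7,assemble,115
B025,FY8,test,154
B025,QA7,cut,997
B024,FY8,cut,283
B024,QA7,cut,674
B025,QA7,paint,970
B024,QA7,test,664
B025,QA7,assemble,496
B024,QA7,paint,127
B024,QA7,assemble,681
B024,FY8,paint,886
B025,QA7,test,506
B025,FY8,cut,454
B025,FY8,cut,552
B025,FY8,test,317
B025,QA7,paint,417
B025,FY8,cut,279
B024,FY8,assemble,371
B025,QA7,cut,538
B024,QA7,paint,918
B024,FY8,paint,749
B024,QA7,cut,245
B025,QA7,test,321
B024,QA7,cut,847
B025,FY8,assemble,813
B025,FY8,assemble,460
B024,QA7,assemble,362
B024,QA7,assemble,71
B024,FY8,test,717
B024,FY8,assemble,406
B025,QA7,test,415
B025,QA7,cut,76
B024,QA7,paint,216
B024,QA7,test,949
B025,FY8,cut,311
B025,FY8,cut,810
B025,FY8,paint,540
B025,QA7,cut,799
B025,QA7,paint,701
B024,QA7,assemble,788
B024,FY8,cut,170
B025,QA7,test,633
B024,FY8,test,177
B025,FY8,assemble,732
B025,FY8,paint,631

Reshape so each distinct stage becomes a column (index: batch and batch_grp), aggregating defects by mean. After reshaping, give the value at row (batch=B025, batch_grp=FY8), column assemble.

602

Rows with batch=B025, batch_grp=FY8 and stage=assemble: defects values are 655, 350, 813, 460, 732.
(655 + 350 + 813 + 460 + 732) / 5 = 602.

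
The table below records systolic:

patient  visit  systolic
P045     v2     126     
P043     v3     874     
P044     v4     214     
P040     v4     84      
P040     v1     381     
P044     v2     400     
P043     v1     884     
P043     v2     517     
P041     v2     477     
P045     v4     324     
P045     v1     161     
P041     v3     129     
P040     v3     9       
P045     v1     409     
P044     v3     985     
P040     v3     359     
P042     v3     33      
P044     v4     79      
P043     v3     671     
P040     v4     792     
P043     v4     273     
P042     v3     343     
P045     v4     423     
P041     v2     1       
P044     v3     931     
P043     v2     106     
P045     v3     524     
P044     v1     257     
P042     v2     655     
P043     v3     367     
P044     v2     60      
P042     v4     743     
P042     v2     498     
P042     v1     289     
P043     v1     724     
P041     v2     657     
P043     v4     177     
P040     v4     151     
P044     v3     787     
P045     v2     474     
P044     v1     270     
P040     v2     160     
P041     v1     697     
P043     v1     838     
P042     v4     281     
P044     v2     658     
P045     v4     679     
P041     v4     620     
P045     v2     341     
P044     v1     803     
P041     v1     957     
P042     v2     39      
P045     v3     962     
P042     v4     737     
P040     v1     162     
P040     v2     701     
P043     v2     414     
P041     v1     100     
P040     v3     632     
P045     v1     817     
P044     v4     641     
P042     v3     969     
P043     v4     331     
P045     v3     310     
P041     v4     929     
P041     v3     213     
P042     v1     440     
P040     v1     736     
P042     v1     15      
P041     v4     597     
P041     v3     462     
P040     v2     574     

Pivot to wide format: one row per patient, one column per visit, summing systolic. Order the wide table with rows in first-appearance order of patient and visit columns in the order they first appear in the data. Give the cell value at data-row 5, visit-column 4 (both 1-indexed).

With rows in first-appearance order of patient, row 5 is patient=P041. visit columns in first-appearance order: v2, v3, v4, v1; column 4 is v1.
Long rows with patient=P041, visit=v1: 697 + 957 + 100 = 1754.

1754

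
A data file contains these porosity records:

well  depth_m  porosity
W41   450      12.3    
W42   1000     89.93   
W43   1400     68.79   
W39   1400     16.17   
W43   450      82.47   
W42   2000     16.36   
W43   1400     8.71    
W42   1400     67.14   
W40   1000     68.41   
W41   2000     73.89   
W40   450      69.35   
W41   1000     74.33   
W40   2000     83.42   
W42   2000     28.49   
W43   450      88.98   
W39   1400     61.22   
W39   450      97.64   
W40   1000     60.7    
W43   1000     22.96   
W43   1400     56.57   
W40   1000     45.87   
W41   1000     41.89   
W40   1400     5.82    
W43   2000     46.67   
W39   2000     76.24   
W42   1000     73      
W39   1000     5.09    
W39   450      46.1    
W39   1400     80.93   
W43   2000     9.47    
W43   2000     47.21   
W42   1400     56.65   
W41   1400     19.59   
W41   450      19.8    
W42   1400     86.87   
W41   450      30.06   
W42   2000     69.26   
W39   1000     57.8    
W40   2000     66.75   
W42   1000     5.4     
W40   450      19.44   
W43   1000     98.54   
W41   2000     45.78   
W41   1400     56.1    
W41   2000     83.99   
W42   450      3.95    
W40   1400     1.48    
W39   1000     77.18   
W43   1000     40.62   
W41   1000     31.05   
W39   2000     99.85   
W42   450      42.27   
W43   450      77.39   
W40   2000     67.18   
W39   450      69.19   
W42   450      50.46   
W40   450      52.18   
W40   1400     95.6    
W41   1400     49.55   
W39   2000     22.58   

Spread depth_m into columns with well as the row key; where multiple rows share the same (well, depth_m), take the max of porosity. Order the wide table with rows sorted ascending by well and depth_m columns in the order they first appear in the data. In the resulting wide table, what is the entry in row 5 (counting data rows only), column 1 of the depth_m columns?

With rows sorted ascending by well, row 5 is well=W43. depth_m columns in first-appearance order: 450, 1000, 1400, 2000; column 1 is 450.
Long rows with well=W43, depth_m=450: max(82.47, 88.98, 77.39) = 88.98.

88.98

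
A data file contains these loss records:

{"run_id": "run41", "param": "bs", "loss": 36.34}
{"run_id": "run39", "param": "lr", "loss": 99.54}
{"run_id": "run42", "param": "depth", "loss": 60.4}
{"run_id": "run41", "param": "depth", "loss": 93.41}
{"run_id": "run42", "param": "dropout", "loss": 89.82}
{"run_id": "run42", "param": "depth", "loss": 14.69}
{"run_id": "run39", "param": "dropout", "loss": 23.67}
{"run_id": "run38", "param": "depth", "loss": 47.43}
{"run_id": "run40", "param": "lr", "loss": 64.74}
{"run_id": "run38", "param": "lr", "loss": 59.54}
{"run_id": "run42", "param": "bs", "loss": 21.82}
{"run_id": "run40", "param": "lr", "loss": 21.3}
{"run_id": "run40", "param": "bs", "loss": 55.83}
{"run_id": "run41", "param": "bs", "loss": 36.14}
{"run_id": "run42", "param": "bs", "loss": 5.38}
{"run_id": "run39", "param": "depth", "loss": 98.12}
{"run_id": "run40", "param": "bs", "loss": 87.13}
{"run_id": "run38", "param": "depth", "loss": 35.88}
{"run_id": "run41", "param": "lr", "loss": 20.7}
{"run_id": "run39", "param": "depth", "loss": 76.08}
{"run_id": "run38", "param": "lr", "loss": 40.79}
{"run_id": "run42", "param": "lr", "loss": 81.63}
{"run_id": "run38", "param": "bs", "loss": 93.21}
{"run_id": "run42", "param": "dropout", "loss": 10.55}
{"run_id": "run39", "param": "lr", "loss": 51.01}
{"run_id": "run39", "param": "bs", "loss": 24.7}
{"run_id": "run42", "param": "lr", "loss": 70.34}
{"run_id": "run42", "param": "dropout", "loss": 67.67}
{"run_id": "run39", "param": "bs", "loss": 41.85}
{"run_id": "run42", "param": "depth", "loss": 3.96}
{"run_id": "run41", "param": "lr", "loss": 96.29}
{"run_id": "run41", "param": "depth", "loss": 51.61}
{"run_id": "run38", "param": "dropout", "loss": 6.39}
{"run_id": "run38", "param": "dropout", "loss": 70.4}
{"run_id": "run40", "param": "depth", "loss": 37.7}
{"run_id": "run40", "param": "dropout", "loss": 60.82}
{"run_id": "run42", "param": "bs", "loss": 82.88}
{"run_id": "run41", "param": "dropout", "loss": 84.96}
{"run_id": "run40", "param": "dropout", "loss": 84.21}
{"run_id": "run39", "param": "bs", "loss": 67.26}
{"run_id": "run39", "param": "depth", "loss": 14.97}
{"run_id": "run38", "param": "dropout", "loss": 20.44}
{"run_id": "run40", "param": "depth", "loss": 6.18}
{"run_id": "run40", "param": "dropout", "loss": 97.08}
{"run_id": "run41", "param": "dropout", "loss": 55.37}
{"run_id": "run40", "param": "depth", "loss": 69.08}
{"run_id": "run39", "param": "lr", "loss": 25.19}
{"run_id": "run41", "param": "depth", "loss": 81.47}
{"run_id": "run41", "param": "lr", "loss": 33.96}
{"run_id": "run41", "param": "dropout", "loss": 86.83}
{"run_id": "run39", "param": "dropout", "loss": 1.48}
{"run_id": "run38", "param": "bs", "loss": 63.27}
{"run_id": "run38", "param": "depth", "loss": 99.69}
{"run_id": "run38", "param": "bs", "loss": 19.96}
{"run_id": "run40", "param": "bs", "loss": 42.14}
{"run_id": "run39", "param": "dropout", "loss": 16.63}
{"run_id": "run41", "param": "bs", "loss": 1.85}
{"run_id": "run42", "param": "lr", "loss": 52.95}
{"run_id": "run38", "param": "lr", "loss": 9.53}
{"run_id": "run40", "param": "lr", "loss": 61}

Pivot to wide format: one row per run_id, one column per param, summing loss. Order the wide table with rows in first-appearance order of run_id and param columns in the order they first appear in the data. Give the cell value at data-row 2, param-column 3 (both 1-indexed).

With rows in first-appearance order of run_id, row 2 is run_id=run39. param columns in first-appearance order: bs, lr, depth, dropout; column 3 is depth.
Long rows with run_id=run39, param=depth: 98.12 + 76.08 + 14.97 = 189.17.

189.17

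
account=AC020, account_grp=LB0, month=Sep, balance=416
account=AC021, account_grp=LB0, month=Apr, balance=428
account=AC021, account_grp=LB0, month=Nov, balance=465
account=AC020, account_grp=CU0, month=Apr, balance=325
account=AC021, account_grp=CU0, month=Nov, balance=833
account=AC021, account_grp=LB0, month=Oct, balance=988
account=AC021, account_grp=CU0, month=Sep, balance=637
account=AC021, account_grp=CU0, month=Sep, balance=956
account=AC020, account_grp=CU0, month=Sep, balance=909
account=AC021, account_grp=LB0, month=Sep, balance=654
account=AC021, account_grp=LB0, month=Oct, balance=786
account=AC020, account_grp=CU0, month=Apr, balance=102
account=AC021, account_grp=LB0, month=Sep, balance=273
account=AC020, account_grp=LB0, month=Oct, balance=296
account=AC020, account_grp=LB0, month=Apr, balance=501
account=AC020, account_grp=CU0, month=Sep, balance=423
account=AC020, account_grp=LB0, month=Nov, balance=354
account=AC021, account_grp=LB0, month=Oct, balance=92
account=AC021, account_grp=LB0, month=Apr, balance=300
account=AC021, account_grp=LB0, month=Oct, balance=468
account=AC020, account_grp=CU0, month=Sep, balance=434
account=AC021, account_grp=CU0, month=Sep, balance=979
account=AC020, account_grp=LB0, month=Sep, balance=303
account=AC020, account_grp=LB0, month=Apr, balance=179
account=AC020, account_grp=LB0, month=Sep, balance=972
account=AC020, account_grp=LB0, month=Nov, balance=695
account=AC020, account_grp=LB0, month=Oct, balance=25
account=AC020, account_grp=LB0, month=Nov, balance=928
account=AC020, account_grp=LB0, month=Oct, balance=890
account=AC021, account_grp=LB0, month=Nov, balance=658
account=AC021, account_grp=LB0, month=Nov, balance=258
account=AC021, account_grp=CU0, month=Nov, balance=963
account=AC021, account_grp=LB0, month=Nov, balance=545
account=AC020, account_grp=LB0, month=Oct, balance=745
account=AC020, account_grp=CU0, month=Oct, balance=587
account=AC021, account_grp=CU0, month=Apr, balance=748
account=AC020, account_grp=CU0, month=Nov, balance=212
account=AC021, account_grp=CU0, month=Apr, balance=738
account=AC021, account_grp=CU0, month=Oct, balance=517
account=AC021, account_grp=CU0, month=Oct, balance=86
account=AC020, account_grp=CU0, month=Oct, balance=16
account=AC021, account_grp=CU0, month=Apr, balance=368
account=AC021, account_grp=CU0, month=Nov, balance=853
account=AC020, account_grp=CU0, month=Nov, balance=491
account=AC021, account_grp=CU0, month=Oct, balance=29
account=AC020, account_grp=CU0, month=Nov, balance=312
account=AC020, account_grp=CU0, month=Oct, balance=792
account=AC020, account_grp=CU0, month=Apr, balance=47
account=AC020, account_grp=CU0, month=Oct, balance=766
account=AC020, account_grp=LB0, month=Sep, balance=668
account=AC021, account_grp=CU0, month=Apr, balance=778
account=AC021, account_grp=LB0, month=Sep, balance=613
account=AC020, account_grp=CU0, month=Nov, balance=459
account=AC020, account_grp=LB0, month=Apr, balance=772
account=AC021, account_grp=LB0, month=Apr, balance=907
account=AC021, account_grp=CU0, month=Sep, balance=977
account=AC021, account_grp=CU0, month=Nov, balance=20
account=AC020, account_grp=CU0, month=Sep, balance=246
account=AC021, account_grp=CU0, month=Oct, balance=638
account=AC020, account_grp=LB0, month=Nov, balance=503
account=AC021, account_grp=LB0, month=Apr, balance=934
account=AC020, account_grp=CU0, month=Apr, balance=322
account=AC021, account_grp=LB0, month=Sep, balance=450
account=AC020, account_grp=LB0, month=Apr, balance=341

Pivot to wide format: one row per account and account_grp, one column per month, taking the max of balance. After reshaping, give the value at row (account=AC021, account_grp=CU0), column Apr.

Rows with account=AC021, account_grp=CU0 and month=Apr: balance values are 748, 738, 368, 778.
max(748, 738, 368, 778) = 778.

778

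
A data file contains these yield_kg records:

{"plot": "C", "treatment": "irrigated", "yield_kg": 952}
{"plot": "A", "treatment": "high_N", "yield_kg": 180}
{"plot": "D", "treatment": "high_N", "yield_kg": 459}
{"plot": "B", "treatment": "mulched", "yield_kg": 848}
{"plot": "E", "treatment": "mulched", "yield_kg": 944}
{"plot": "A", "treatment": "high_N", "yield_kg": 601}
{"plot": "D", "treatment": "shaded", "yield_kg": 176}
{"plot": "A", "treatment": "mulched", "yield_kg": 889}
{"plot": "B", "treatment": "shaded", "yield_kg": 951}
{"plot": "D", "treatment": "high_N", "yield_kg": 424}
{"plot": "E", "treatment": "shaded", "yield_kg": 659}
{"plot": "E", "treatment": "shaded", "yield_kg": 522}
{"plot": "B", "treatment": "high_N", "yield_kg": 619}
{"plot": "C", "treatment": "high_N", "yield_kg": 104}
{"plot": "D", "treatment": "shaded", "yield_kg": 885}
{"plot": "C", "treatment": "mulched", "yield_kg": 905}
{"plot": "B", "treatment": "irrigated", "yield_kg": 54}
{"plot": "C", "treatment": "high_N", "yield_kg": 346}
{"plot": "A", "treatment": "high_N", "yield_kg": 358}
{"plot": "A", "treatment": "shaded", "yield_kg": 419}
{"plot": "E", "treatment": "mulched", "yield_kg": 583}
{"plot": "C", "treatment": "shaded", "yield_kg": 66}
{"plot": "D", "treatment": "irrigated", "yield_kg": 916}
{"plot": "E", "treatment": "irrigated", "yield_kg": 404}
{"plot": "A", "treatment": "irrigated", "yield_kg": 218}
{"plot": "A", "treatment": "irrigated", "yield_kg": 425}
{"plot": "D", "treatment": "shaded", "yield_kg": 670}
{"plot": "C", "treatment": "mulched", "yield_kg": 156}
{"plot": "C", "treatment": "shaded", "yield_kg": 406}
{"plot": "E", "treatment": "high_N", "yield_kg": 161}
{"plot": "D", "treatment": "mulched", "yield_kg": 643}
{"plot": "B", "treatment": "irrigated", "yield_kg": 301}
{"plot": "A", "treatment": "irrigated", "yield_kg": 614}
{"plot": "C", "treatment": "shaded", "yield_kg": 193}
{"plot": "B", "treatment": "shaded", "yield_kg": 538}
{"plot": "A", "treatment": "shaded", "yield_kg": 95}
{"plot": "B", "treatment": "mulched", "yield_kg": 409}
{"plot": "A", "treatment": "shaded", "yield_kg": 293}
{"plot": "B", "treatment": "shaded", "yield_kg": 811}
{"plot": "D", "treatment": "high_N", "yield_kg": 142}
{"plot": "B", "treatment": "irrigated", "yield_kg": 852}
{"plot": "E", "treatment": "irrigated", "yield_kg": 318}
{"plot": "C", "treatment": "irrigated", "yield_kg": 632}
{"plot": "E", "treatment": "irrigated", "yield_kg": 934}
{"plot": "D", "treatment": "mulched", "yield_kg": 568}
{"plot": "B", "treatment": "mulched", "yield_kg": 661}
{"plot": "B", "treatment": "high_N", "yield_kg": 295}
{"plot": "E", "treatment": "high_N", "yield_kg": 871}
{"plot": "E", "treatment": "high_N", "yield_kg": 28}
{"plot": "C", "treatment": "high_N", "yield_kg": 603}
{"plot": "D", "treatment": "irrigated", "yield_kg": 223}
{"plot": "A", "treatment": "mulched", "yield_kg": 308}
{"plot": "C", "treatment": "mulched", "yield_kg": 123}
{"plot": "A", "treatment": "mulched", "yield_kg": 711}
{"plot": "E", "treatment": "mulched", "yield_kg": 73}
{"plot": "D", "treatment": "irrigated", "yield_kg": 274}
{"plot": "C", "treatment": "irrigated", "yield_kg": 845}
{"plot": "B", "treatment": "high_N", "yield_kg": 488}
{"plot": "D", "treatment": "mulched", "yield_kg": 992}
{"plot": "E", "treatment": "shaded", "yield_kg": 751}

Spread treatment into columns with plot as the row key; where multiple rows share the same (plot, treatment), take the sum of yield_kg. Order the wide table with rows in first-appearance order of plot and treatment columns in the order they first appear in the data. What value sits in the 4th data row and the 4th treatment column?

2300

With rows in first-appearance order of plot, row 4 is plot=B. treatment columns in first-appearance order: irrigated, high_N, mulched, shaded; column 4 is shaded.
Long rows with plot=B, treatment=shaded: 951 + 538 + 811 = 2300.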